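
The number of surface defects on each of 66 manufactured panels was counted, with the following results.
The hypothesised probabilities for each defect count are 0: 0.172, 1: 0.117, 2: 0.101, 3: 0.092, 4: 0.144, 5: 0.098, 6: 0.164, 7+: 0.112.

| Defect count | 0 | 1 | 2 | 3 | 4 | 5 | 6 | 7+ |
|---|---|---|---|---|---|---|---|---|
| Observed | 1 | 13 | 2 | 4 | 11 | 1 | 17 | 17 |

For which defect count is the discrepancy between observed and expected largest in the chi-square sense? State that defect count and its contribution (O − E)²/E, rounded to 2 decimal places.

Expected counts E_i = n·p_i: 66×0.172 = 11.352, 66×0.117 = 7.722, 66×0.101 = 6.666, 66×0.092 = 6.072, 66×0.144 = 9.504, 66×0.098 = 6.468, 66×0.164 = 10.824, 66×0.112 = 7.392.
χ² = (1−11.352)²/11.352 + (13−7.722)²/7.722 + (2−6.666)²/6.666 + (4−6.072)²/6.072 + (11−9.504)²/9.504 + (1−6.468)²/6.468 + (17−10.824)²/10.824 + (17−7.392)²/7.392
   = 9.440 + 3.608 + 3.266 + 0.707 + 0.235 + 4.623 + 3.524 + 12.488
The largest term is for 7+: 12.49.

7+, 12.49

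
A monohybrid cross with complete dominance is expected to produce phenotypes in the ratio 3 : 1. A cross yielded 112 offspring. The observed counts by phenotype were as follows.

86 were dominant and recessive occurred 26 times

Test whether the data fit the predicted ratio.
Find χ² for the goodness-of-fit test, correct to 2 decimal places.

Ratio total = 4. Expected counts: 112×3/4 = 84, 112×1/4 = 28.
dominant: (86 − 84)²/84 = 4/84 = 0.048
recessive: (26 − 28)²/28 = 4/28 = 0.143
Sum = 0.19

0.19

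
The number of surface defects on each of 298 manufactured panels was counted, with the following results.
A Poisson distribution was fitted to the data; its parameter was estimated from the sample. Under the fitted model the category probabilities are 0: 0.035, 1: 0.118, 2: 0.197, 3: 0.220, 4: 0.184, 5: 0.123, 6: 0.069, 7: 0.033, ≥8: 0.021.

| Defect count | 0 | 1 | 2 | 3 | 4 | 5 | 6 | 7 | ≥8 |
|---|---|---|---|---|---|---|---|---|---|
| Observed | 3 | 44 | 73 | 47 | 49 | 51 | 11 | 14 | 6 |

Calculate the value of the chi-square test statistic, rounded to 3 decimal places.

Expected counts E_i = n·p_i: 298×0.035 = 10.43, 298×0.118 = 35.164, 298×0.197 = 58.706, 298×0.220 = 65.56, 298×0.184 = 54.832, 298×0.123 = 36.654, 298×0.069 = 20.562, 298×0.033 = 9.834, 298×0.021 = 6.258.
0: (3 − 10.43)²/10.43 = 55.2049/10.43 = 5.2929
1: (44 − 35.164)²/35.164 = 78.074896/35.164 = 2.2203
2: (73 − 58.706)²/58.706 = 204.318436/58.706 = 3.4804
3: (47 − 65.56)²/65.56 = 344.4736/65.56 = 5.2543
4: (49 − 54.832)²/54.832 = 34.012224/54.832 = 0.6203
5: (51 − 36.654)²/36.654 = 205.807716/36.654 = 5.6149
6: (11 − 20.562)²/20.562 = 91.431844/20.562 = 4.4466
7: (14 − 9.834)²/9.834 = 17.355556/9.834 = 1.7649
≥8: (6 − 6.258)²/6.258 = 0.066564/6.258 = 0.0106
Sum = 28.705

28.705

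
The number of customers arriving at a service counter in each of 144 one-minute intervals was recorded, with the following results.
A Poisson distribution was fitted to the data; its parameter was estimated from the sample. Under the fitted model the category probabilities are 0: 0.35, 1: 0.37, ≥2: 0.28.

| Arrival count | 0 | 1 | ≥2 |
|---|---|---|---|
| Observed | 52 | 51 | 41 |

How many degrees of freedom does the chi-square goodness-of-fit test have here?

1

There are k = 3 categories and 1 parameter estimated from the data, so df = 3 − 1 − 1 = 1.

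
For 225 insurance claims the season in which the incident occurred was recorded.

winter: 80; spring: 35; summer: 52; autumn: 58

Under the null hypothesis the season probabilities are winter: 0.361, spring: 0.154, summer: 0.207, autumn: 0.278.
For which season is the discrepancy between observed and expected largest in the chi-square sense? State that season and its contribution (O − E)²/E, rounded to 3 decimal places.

Expected counts E_i = n·p_i: 225×0.361 = 81.225, 225×0.154 = 34.65, 225×0.207 = 46.575, 225×0.278 = 62.55.
χ² = (80−81.225)²/81.225 + (35−34.65)²/34.65 + (52−46.575)²/46.575 + (58−62.55)²/62.55
   = 0.0185 + 0.0035 + 0.6319 + 0.3310
The largest term is for summer: 0.632.

summer, 0.632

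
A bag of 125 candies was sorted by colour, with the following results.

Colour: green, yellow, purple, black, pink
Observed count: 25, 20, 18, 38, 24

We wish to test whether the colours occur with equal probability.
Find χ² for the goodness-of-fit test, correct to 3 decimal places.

Expected count for each of the 5 categories: 125/5 = 25.
cat         O        E   (O−E)²/E
green      25       25     0.0000
yellow     20       25     1.0000
purple     18       25     1.9600
black      38       25     6.7600
pink       24       25     0.0400
Sum = 9.760

9.760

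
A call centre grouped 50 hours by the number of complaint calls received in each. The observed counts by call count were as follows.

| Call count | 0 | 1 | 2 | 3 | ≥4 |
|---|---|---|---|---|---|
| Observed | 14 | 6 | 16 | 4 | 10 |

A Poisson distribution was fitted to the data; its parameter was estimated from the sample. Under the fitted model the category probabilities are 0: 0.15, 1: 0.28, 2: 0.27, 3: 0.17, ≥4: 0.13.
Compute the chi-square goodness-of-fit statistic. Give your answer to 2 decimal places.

14.93

Expected counts E_i = n·p_i: 50×0.15 = 7.5, 50×0.28 = 14, 50×0.27 = 13.5, 50×0.17 = 8.5, 50×0.13 = 6.5.
χ² = (14−7.5)²/7.5 + (6−14)²/14 + (16−13.5)²/13.5 + (4−8.5)²/8.5 + (10−6.5)²/6.5
   = 5.633 + 4.571 + 0.463 + 2.382 + 1.885
Sum = 14.93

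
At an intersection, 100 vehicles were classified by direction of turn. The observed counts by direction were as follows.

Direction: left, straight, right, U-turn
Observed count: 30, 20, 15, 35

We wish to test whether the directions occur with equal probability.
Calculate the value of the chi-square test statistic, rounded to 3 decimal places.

Under H₀ each category has probability 1/4, so each expected count is 100/4 = 25.
χ² = (30−25)²/25 + (20−25)²/25 + (15−25)²/25 + (35−25)²/25
   = 1.0000 + 1.0000 + 4.0000 + 4.0000
Sum = 10.000

10.000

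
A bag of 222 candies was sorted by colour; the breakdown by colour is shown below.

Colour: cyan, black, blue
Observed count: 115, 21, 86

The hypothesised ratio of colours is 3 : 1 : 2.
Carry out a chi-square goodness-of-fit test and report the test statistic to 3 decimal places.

Ratio total = 6. Expected counts: 222×3/6 = 111, 222×1/6 = 37, 222×2/6 = 74.
cyan: (115 − 111)²/111 = 16/111 = 0.1441
black: (21 − 37)²/37 = 256/37 = 6.9189
blue: (86 − 74)²/74 = 144/74 = 1.9459
Sum = 9.009

9.009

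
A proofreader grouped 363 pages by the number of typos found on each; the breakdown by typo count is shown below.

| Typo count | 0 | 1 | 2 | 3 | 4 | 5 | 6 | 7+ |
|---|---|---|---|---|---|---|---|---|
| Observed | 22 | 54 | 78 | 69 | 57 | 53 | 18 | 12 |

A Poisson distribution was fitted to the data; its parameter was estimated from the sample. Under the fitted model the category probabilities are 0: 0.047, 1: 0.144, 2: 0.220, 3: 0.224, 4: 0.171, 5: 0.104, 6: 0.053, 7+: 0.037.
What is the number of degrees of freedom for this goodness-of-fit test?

There are k = 8 categories and 1 parameter estimated from the data, so df = 8 − 1 − 1 = 6.

6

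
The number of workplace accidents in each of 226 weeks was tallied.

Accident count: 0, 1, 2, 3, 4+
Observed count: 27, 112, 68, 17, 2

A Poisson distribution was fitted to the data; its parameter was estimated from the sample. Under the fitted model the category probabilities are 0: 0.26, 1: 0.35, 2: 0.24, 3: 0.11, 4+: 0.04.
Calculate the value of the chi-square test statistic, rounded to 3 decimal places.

42.309

Expected counts E_i = n·p_i: 226×0.26 = 58.76, 226×0.35 = 79.1, 226×0.24 = 54.24, 226×0.11 = 24.86, 226×0.04 = 9.04.
χ² = (27−58.76)²/58.76 + (112−79.1)²/79.1 + (68−54.24)²/54.24 + (17−24.86)²/24.86 + (2−9.04)²/9.04
   = 17.1664 + 13.6841 + 3.4907 + 2.4851 + 5.4825
Sum = 42.309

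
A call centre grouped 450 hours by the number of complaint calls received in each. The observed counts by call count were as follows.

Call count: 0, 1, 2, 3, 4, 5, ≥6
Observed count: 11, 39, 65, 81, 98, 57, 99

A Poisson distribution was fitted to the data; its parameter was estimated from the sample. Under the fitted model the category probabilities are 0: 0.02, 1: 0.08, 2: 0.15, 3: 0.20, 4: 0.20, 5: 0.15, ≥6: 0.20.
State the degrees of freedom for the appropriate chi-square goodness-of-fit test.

5

There are k = 7 categories and 1 parameter estimated from the data, so df = 7 − 1 − 1 = 5.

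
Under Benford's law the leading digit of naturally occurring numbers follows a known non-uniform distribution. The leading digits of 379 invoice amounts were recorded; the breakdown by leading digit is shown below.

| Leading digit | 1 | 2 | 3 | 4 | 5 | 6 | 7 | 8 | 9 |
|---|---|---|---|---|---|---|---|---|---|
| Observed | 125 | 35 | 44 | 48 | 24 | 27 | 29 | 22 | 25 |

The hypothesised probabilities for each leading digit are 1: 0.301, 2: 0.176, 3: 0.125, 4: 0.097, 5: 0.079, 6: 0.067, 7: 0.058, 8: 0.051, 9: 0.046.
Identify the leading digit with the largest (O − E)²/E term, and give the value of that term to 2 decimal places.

2, 15.07

Expected counts E_i = n·p_i: 379×0.301 = 114.079, 379×0.176 = 66.704, 379×0.125 = 47.375, 379×0.097 = 36.763, 379×0.079 = 29.941, 379×0.067 = 25.393, 379×0.058 = 21.982, 379×0.051 = 19.329, 379×0.046 = 17.434.
χ² = (125−114.079)²/114.079 + (35−66.704)²/66.704 + (44−47.375)²/47.375 + (48−36.763)²/36.763 + (24−29.941)²/29.941 + (27−25.393)²/25.393 + (29−21.982)²/21.982 + (22−19.329)²/19.329 + (25−17.434)²/17.434
   = 1.045 + 15.069 + 0.240 + 3.435 + 1.179 + 0.102 + 2.241 + 0.369 + 3.283
The largest term is for 2: 15.07.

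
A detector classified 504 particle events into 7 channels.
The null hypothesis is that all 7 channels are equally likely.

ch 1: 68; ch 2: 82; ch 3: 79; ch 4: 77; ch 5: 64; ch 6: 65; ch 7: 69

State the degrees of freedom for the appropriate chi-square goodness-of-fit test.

6

There are k = 7 categories and no parameters were estimated from the data, so df = 7 − 1 = 6.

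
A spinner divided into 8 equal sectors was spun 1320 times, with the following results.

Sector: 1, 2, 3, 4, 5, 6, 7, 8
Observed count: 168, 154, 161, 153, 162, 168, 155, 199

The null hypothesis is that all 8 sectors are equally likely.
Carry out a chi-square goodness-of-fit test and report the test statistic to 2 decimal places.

Under H₀ each category has probability 1/8, so each expected count is 1320/8 = 165.
1: (168 − 165)²/165 = 9/165 = 0.055
2: (154 − 165)²/165 = 121/165 = 0.733
3: (161 − 165)²/165 = 16/165 = 0.097
4: (153 − 165)²/165 = 144/165 = 0.873
5: (162 − 165)²/165 = 9/165 = 0.055
6: (168 − 165)²/165 = 9/165 = 0.055
7: (155 − 165)²/165 = 100/165 = 0.606
8: (199 − 165)²/165 = 1156/165 = 7.006
Sum = 9.48

9.48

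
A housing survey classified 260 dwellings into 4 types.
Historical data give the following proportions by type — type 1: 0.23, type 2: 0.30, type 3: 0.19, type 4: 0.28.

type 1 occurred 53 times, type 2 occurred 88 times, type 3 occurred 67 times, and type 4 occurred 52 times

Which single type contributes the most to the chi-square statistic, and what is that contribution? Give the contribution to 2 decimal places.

type 3, 6.27

Expected counts E_i = n·p_i: 260×0.23 = 59.8, 260×0.30 = 78, 260×0.19 = 49.4, 260×0.28 = 72.8.
type 1: (53 − 59.8)²/59.8 = 46.24/59.8 = 0.773
type 2: (88 − 78)²/78 = 100/78 = 1.282
type 3: (67 − 49.4)²/49.4 = 309.76/49.4 = 6.270
type 4: (52 − 72.8)²/72.8 = 432.64/72.8 = 5.943
The largest term is for type 3: 6.27.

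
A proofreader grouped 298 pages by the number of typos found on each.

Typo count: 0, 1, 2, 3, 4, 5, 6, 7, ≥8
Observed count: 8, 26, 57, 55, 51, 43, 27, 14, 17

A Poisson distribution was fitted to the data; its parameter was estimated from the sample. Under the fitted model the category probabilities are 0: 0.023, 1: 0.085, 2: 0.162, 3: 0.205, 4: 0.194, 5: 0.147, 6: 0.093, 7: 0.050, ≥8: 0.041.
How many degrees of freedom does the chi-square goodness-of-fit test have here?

7

There are k = 9 categories and 1 parameter estimated from the data, so df = 9 − 1 − 1 = 7.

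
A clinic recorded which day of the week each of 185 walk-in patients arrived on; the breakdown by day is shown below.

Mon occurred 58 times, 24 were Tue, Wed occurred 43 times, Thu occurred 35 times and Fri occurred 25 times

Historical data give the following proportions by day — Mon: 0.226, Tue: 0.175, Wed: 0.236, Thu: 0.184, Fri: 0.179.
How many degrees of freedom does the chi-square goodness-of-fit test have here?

4

There are k = 5 categories and no parameters were estimated from the data, so df = 5 − 1 = 4.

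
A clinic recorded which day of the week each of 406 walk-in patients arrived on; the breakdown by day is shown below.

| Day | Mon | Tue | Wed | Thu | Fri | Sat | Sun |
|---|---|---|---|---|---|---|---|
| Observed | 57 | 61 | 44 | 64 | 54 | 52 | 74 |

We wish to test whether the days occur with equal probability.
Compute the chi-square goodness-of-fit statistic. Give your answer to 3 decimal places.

Under H₀ each category has probability 1/7, so each expected count is 406/7 = 58.
cat         O        E   (O−E)²/E
Mon        57       58     0.0172
Tue        61       58     0.1552
Wed        44       58     3.3793
Thu        64       58     0.6207
Fri        54       58     0.2759
Sat        52       58     0.6207
Sun        74       58     4.4138
Sum = 9.483

9.483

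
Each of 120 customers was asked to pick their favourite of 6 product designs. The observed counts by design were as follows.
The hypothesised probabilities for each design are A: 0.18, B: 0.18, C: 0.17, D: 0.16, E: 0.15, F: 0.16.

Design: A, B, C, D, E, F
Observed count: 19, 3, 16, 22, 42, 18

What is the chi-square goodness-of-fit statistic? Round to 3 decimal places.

49.762

Expected counts E_i = n·p_i: 120×0.18 = 21.6, 120×0.18 = 21.6, 120×0.17 = 20.4, 120×0.16 = 19.2, 120×0.15 = 18, 120×0.16 = 19.2.
χ² = (19−21.6)²/21.6 + (3−21.6)²/21.6 + (16−20.4)²/20.4 + (22−19.2)²/19.2 + (42−18)²/18 + (18−19.2)²/19.2
   = 0.3130 + 16.0167 + 0.9490 + 0.4083 + 32.0000 + 0.0750
Sum = 49.762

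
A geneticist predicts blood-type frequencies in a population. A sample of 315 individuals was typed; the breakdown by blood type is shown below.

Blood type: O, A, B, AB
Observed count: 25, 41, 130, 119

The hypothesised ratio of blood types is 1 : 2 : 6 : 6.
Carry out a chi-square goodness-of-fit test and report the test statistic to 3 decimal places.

Ratio total = 15. Expected counts: 315×1/15 = 21, 315×2/15 = 42, 315×6/15 = 126, 315×6/15 = 126.
χ² = (25−21)²/21 + (41−42)²/42 + (130−126)²/126 + (119−126)²/126
   = 0.7619 + 0.0238 + 0.1270 + 0.3889
Sum = 1.302

1.302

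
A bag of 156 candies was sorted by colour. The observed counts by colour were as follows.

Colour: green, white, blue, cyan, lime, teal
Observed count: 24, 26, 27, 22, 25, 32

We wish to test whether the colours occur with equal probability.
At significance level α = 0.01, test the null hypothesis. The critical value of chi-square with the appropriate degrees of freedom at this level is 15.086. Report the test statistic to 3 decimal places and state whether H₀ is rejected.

2.231; do not reject

Expected count for each of the 6 categories: 156/6 = 26.
cat         O        E   (O−E)²/E
green      24       26     0.1538
white      26       26     0.0000
blue       27       26     0.0385
cyan       22       26     0.6154
lime       25       26     0.0385
teal       32       26     1.3846
Sum = 2.231
df = 5. Since 2.231 < 15.086, we do not reject H₀.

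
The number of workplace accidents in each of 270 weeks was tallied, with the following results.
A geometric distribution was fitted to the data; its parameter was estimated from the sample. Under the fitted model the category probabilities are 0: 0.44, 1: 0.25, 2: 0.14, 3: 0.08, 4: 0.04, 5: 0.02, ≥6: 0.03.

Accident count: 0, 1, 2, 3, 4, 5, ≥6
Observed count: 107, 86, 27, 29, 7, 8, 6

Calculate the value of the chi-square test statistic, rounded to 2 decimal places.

15.00

Expected counts E_i = n·p_i: 270×0.44 = 118.8, 270×0.25 = 67.5, 270×0.14 = 37.8, 270×0.08 = 21.6, 270×0.04 = 10.8, 270×0.02 = 5.4, 270×0.03 = 8.1.
cat         O        E   (O−E)²/E
0         107    118.8      1.172
1          86     67.5      5.070
2          27     37.8      3.086
3          29     21.6      2.535
4           7     10.8      1.337
5           8      5.4      1.252
≥6          6      8.1      0.544
Sum = 15.00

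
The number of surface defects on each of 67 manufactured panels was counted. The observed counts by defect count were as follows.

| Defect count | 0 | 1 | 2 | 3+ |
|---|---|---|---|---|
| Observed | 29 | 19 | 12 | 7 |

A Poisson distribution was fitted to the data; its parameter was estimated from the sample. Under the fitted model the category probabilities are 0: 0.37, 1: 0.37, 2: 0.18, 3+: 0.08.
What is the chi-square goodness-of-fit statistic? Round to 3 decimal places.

2.569

Expected counts E_i = n·p_i: 67×0.37 = 24.79, 67×0.37 = 24.79, 67×0.18 = 12.06, 67×0.08 = 5.36.
χ² = (29−24.79)²/24.79 + (19−24.79)²/24.79 + (12−12.06)²/12.06 + (7−5.36)²/5.36
   = 0.7150 + 1.3523 + 0.0003 + 0.5018
Sum = 2.569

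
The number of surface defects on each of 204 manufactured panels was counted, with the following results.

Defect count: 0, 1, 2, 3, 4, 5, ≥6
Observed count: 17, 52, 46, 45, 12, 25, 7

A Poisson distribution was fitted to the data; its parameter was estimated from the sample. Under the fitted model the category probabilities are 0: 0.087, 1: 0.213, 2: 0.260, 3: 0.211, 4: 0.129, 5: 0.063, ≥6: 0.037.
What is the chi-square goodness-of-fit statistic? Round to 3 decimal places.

22.047

Expected counts E_i = n·p_i: 204×0.087 = 17.748, 204×0.213 = 43.452, 204×0.260 = 53.04, 204×0.211 = 43.044, 204×0.129 = 26.316, 204×0.063 = 12.852, 204×0.037 = 7.548.
χ² = (17−17.748)²/17.748 + (52−43.452)²/43.452 + (46−53.04)²/53.04 + (45−43.044)²/43.044 + (12−26.316)²/26.316 + (25−12.852)²/12.852 + (7−7.548)²/7.548
   = 0.0315 + 1.6816 + 0.9344 + 0.0889 + 7.7880 + 11.4826 + 0.0398
Sum = 22.047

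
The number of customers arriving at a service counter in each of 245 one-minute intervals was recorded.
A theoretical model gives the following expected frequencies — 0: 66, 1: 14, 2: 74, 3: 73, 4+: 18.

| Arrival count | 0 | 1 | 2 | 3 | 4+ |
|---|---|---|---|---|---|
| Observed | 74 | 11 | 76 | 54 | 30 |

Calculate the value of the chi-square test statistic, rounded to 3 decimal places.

χ² = (74−66)²/66 + (11−14)²/14 + (76−74)²/74 + (54−73)²/73 + (30−18)²/18
   = 0.9697 + 0.6429 + 0.0541 + 4.9452 + 8.0000
Sum = 14.612

14.612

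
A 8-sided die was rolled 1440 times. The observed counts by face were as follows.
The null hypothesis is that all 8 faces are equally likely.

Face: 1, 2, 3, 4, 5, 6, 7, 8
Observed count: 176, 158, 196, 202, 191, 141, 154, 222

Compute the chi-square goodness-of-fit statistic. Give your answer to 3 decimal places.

29.567

Under H₀ each category has probability 1/8, so each expected count is 1440/8 = 180.
χ² = (176−180)²/180 + (158−180)²/180 + (196−180)²/180 + (202−180)²/180 + (191−180)²/180 + (141−180)²/180 + (154−180)²/180 + (222−180)²/180
   = 0.0889 + 2.6889 + 1.4222 + 2.6889 + 0.6722 + 8.4500 + 3.7556 + 9.8000
Sum = 29.567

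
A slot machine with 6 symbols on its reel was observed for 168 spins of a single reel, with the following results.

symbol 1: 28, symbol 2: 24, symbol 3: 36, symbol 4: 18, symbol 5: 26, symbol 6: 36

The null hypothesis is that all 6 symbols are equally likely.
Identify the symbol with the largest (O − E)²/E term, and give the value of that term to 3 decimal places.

symbol 4, 3.571

Under H₀ each category has probability 1/6, so each expected count is 168/6 = 28.
χ² = (28−28)²/28 + (24−28)²/28 + (36−28)²/28 + (18−28)²/28 + (26−28)²/28 + (36−28)²/28
   = 0.0000 + 0.5714 + 2.2857 + 3.5714 + 0.1429 + 2.2857
The largest term is for symbol 4: 3.571.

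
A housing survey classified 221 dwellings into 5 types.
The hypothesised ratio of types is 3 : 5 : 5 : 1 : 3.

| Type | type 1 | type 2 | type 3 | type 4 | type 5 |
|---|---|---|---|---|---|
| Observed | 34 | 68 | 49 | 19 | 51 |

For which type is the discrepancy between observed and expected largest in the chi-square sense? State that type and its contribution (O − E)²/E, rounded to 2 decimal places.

Ratio total = 17. Expected counts: 221×3/17 = 39, 221×5/17 = 65, 221×5/17 = 65, 221×1/17 = 13, 221×3/17 = 39.
χ² = (34−39)²/39 + (68−65)²/65 + (49−65)²/65 + (19−13)²/13 + (51−39)²/39
   = 0.641 + 0.138 + 3.938 + 2.769 + 3.692
The largest term is for type 3: 3.94.

type 3, 3.94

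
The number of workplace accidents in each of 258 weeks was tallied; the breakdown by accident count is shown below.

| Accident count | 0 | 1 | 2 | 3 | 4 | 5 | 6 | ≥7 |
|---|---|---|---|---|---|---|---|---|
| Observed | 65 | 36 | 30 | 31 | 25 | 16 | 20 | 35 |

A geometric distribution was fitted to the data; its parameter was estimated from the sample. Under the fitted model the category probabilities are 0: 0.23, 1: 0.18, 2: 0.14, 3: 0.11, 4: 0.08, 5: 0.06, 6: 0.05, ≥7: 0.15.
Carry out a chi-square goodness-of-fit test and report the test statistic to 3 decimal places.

Expected counts E_i = n·p_i: 258×0.23 = 59.34, 258×0.18 = 46.44, 258×0.14 = 36.12, 258×0.11 = 28.38, 258×0.08 = 20.64, 258×0.06 = 15.48, 258×0.05 = 12.9, 258×0.15 = 38.7.
cat         O        E   (O−E)²/E
0          65    59.34     0.5399
1          36    46.44     2.3470
2          30    36.12     1.0369
3          31    28.38     0.2419
4          25    20.64     0.9210
5          16    15.48     0.0175
6          20     12.9     3.9078
≥7         35     38.7     0.3537
Sum = 9.366

9.366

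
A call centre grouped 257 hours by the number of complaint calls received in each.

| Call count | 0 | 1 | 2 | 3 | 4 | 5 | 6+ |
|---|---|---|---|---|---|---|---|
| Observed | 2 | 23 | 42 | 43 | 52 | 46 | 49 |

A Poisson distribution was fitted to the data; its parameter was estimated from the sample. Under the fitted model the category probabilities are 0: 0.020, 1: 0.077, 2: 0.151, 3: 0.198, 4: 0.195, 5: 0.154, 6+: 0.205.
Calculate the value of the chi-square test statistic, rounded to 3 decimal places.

Expected counts E_i = n·p_i: 257×0.020 = 5.14, 257×0.077 = 19.789, 257×0.151 = 38.807, 257×0.198 = 50.886, 257×0.195 = 50.115, 257×0.154 = 39.578, 257×0.205 = 52.685.
0: (2 − 5.14)²/5.14 = 9.8596/5.14 = 1.9182
1: (23 − 19.789)²/19.789 = 10.310521/19.789 = 0.5210
2: (42 − 38.807)²/38.807 = 10.195249/38.807 = 0.2627
3: (43 − 50.886)²/50.886 = 62.188996/50.886 = 1.2221
4: (52 − 50.115)²/50.115 = 3.553225/50.115 = 0.0709
5: (46 − 39.578)²/39.578 = 41.242084/39.578 = 1.0420
6+: (49 − 52.685)²/52.685 = 13.579225/52.685 = 0.2577
Sum = 5.295

5.295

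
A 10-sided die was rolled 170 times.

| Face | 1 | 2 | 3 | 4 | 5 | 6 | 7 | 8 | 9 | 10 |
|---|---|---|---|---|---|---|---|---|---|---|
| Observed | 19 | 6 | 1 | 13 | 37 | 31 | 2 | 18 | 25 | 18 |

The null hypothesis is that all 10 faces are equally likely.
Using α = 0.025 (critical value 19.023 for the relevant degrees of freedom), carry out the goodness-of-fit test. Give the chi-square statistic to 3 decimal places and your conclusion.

Under H₀ each category has probability 1/10, so each expected count is 170/10 = 17.
1: (19 − 17)²/17 = 4/17 = 0.2353
2: (6 − 17)²/17 = 121/17 = 7.1176
3: (1 − 17)²/17 = 256/17 = 15.0588
4: (13 − 17)²/17 = 16/17 = 0.9412
5: (37 − 17)²/17 = 400/17 = 23.5294
6: (31 − 17)²/17 = 196/17 = 11.5294
7: (2 − 17)²/17 = 225/17 = 13.2353
8: (18 − 17)²/17 = 1/17 = 0.0588
9: (25 − 17)²/17 = 64/17 = 3.7647
10: (18 − 17)²/17 = 1/17 = 0.0588
Sum = 75.529
df = 9. Since 75.529 > 19.023, we reject H₀.

75.529; reject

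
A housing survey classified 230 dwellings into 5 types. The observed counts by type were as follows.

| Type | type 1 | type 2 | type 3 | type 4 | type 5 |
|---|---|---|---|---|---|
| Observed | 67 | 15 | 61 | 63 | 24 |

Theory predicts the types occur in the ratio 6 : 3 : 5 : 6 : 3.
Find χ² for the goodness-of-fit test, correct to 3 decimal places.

Ratio total = 23. Expected counts: 230×6/23 = 60, 230×3/23 = 30, 230×5/23 = 50, 230×6/23 = 60, 230×3/23 = 30.
χ² = (67−60)²/60 + (15−30)²/30 + (61−50)²/50 + (63−60)²/60 + (24−30)²/30
   = 0.8167 + 7.5000 + 2.4200 + 0.1500 + 1.2000
Sum = 12.087

12.087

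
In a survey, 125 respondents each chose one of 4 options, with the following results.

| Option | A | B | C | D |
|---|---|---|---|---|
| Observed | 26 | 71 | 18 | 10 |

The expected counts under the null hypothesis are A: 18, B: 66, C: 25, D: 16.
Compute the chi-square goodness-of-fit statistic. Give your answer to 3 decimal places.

8.144

cat         O        E   (O−E)²/E
A          26       18     3.5556
B          71       66     0.3788
C          18       25     1.9600
D          10       16     2.2500
Sum = 8.144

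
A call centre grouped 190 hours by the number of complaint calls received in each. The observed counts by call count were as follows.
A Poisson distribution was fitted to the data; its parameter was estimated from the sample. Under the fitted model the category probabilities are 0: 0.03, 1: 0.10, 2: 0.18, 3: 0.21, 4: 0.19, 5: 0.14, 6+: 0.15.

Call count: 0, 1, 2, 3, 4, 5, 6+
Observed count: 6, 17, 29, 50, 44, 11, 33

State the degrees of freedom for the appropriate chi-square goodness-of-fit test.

There are k = 7 categories and 1 parameter estimated from the data, so df = 7 − 1 − 1 = 5.

5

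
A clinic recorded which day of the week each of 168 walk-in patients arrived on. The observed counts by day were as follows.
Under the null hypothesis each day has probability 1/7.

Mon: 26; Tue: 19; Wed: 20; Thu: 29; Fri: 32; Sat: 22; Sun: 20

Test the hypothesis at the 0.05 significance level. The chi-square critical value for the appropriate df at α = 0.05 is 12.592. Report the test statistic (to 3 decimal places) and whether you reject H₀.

6.417; do not reject

Under H₀ each category has probability 1/7, so each expected count is 168/7 = 24.
cat         O        E   (O−E)²/E
Mon        26       24     0.1667
Tue        19       24     1.0417
Wed        20       24     0.6667
Thu        29       24     1.0417
Fri        32       24     2.6667
Sat        22       24     0.1667
Sun        20       24     0.6667
Sum = 6.417
df = 6. Since 6.417 < 12.592, we do not reject H₀.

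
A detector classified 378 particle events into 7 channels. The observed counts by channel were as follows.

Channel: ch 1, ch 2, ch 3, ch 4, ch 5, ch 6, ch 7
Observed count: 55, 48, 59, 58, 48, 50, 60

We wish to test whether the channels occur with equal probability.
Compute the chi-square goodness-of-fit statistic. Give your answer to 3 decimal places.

3.074

Expected count for each of the 7 categories: 378/7 = 54.
χ² = (55−54)²/54 + (48−54)²/54 + (59−54)²/54 + (58−54)²/54 + (48−54)²/54 + (50−54)²/54 + (60−54)²/54
   = 0.0185 + 0.6667 + 0.4630 + 0.2963 + 0.6667 + 0.2963 + 0.6667
Sum = 3.074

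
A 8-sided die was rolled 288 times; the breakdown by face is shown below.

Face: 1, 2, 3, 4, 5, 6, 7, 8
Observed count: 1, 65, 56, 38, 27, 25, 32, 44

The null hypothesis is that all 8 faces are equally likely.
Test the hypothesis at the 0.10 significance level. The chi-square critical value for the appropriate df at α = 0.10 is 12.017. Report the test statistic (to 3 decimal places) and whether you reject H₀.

76.444; reject

Expected count for each of the 8 categories: 288/8 = 36.
cat         O        E   (O−E)²/E
1           1       36    34.0278
2          65       36    23.3611
3          56       36    11.1111
4          38       36     0.1111
5          27       36     2.2500
6          25       36     3.3611
7          32       36     0.4444
8          44       36     1.7778
Sum = 76.444
df = 7. Since 76.444 > 12.017, we reject H₀.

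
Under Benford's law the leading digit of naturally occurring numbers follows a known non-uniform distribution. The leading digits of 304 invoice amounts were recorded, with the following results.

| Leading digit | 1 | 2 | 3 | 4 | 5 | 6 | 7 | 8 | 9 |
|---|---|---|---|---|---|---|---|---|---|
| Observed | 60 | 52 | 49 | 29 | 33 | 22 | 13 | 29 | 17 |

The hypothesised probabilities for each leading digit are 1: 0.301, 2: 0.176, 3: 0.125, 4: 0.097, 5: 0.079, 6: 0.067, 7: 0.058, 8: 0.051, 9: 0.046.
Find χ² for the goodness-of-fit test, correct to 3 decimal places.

31.188

Expected counts E_i = n·p_i: 304×0.301 = 91.504, 304×0.176 = 53.504, 304×0.125 = 38, 304×0.097 = 29.488, 304×0.079 = 24.016, 304×0.067 = 20.368, 304×0.058 = 17.632, 304×0.051 = 15.504, 304×0.046 = 13.984.
1: (60 − 91.504)²/91.504 = 992.502016/91.504 = 10.8465
2: (52 − 53.504)²/53.504 = 2.262016/53.504 = 0.0423
3: (49 − 38)²/38 = 121/38 = 3.1842
4: (29 − 29.488)²/29.488 = 0.238144/29.488 = 0.0081
5: (33 − 24.016)²/24.016 = 80.712256/24.016 = 3.3608
6: (22 − 20.368)²/20.368 = 2.663424/20.368 = 0.1308
7: (13 − 17.632)²/17.632 = 21.455424/17.632 = 1.2168
8: (29 − 15.504)²/15.504 = 182.142016/15.504 = 11.7481
9: (17 − 13.984)²/13.984 = 9.096256/13.984 = 0.6505
Sum = 31.188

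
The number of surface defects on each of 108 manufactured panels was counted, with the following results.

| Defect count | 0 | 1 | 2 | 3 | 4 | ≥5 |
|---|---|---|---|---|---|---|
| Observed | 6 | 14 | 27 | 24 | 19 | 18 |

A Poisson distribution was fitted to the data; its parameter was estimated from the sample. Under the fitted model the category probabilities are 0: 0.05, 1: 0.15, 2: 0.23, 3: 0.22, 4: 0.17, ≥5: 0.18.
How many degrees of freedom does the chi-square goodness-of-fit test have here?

4

There are k = 6 categories and 1 parameter estimated from the data, so df = 6 − 1 − 1 = 4.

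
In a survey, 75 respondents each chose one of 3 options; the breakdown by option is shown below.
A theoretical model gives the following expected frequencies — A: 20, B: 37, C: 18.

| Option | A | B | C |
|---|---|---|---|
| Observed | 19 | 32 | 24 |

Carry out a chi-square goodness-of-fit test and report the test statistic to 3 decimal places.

χ² = (19−20)²/20 + (32−37)²/37 + (24−18)²/18
   = 0.0500 + 0.6757 + 2.0000
Sum = 2.726

2.726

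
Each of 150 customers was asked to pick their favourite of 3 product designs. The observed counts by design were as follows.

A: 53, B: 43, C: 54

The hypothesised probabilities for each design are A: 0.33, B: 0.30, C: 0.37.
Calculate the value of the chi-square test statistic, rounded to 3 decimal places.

Expected counts E_i = n·p_i: 150×0.33 = 49.5, 150×0.30 = 45, 150×0.37 = 55.5.
A: (53 − 49.5)²/49.5 = 12.25/49.5 = 0.2475
B: (43 − 45)²/45 = 4/45 = 0.0889
C: (54 − 55.5)²/55.5 = 2.25/55.5 = 0.0405
Sum = 0.377

0.377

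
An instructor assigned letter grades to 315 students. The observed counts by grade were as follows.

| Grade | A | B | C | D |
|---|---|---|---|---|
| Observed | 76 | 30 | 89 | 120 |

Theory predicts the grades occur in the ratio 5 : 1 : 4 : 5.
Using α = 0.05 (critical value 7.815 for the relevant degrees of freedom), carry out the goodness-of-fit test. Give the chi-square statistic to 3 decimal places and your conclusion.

14.307; reject

Ratio total = 15. Expected counts: 315×5/15 = 105, 315×1/15 = 21, 315×4/15 = 84, 315×5/15 = 105.
A: (76 − 105)²/105 = 841/105 = 8.0095
B: (30 − 21)²/21 = 81/21 = 3.8571
C: (89 − 84)²/84 = 25/84 = 0.2976
D: (120 − 105)²/105 = 225/105 = 2.1429
Sum = 14.307
df = 3. Since 14.307 > 7.815, we reject H₀.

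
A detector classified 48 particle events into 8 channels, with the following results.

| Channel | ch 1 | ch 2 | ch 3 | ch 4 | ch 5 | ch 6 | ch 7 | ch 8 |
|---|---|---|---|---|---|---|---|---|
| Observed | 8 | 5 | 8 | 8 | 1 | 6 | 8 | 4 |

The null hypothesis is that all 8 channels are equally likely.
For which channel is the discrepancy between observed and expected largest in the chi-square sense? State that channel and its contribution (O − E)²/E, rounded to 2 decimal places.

Under H₀ each category has probability 1/8, so each expected count is 48/8 = 6.
ch 1: (8 − 6)²/6 = 4/6 = 0.667
ch 2: (5 − 6)²/6 = 1/6 = 0.167
ch 3: (8 − 6)²/6 = 4/6 = 0.667
ch 4: (8 − 6)²/6 = 4/6 = 0.667
ch 5: (1 − 6)²/6 = 25/6 = 4.167
ch 6: (6 − 6)²/6 = 0/6 = 0.000
ch 7: (8 − 6)²/6 = 4/6 = 0.667
ch 8: (4 − 6)²/6 = 4/6 = 0.667
The largest term is for ch 5: 4.17.

ch 5, 4.17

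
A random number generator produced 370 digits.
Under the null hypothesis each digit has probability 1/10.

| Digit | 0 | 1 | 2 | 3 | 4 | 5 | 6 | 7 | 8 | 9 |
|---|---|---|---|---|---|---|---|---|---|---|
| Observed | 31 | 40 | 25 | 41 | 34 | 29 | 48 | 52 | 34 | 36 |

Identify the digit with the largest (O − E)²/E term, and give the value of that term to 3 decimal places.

Expected count for each of the 10 categories: 370/10 = 37.
0: (31 − 37)²/37 = 36/37 = 0.9730
1: (40 − 37)²/37 = 9/37 = 0.2432
2: (25 − 37)²/37 = 144/37 = 3.8919
3: (41 − 37)²/37 = 16/37 = 0.4324
4: (34 − 37)²/37 = 9/37 = 0.2432
5: (29 − 37)²/37 = 64/37 = 1.7297
6: (48 − 37)²/37 = 121/37 = 3.2703
7: (52 − 37)²/37 = 225/37 = 6.0811
8: (34 − 37)²/37 = 9/37 = 0.2432
9: (36 − 37)²/37 = 1/37 = 0.0270
The largest term is for 7: 6.081.

7, 6.081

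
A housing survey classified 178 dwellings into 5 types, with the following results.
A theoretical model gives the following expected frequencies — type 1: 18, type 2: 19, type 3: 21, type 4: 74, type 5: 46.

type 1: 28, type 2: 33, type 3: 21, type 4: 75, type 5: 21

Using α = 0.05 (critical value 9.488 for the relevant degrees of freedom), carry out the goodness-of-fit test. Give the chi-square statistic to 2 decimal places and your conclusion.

29.47; reject

type 1: (28 − 18)²/18 = 100/18 = 5.556
type 2: (33 − 19)²/19 = 196/19 = 10.316
type 3: (21 − 21)²/21 = 0/21 = 0.000
type 4: (75 − 74)²/74 = 1/74 = 0.014
type 5: (21 − 46)²/46 = 625/46 = 13.587
Sum = 29.47
df = 4. Since 29.47 > 9.488, we reject H₀.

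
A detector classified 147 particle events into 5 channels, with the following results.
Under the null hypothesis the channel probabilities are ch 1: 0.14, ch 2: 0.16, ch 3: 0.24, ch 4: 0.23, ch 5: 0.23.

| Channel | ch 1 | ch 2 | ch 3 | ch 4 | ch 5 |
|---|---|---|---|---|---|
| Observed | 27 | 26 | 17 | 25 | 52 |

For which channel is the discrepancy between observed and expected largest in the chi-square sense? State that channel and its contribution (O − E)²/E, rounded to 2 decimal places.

Expected counts E_i = n·p_i: 147×0.14 = 20.58, 147×0.16 = 23.52, 147×0.24 = 35.28, 147×0.23 = 33.81, 147×0.23 = 33.81.
χ² = (27−20.58)²/20.58 + (26−23.52)²/23.52 + (17−35.28)²/35.28 + (25−33.81)²/33.81 + (52−33.81)²/33.81
   = 2.003 + 0.261 + 9.472 + 2.296 + 9.786
The largest term is for ch 5: 9.79.

ch 5, 9.79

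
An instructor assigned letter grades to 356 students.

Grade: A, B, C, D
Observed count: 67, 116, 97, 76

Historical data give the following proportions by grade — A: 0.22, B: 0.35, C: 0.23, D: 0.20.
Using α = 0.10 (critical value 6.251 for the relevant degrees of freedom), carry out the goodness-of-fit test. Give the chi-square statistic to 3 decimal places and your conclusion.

Expected counts E_i = n·p_i: 356×0.22 = 78.32, 356×0.35 = 124.6, 356×0.23 = 81.88, 356×0.20 = 71.2.
A: (67 − 78.32)²/78.32 = 128.1424/78.32 = 1.6361
B: (116 − 124.6)²/124.6 = 73.96/124.6 = 0.5936
C: (97 − 81.88)²/81.88 = 228.6144/81.88 = 2.7921
D: (76 − 71.2)²/71.2 = 23.04/71.2 = 0.3236
Sum = 5.345
df = 3. Since 5.345 < 6.251, we do not reject H₀.

5.345; do not reject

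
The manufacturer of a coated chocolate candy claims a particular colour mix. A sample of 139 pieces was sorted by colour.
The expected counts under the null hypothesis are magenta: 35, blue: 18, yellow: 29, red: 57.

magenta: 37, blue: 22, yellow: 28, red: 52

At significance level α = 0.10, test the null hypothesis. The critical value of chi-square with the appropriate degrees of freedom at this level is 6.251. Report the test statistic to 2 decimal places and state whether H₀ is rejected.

χ² = (37−35)²/35 + (22−18)²/18 + (28−29)²/29 + (52−57)²/57
   = 0.114 + 0.889 + 0.034 + 0.439
Sum = 1.48
df = 3. Since 1.48 < 6.251, we do not reject H₀.

1.48; do not reject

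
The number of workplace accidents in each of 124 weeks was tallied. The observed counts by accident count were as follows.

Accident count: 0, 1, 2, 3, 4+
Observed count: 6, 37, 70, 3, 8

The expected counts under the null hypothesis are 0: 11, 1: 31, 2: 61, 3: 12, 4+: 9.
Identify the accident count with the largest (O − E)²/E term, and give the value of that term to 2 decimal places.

cat         O        E   (O−E)²/E
0           6       11      2.273
1          37       31      1.161
2          70       61      1.328
3           3       12      6.750
4+          8        9      0.111
The largest term is for 3: 6.75.

3, 6.75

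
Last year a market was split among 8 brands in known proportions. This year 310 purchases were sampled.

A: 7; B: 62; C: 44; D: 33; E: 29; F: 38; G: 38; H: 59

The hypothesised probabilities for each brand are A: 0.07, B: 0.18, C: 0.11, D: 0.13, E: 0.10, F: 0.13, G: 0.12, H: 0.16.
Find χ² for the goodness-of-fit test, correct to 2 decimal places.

Expected counts E_i = n·p_i: 310×0.07 = 21.7, 310×0.18 = 55.8, 310×0.11 = 34.1, 310×0.13 = 40.3, 310×0.10 = 31, 310×0.13 = 40.3, 310×0.12 = 37.2, 310×0.16 = 49.6.
A: (7 − 21.7)²/21.7 = 216.09/21.7 = 9.958
B: (62 − 55.8)²/55.8 = 38.44/55.8 = 0.689
C: (44 − 34.1)²/34.1 = 98.01/34.1 = 2.874
D: (33 − 40.3)²/40.3 = 53.29/40.3 = 1.322
E: (29 − 31)²/31 = 4/31 = 0.129
F: (38 − 40.3)²/40.3 = 5.29/40.3 = 0.131
G: (38 − 37.2)²/37.2 = 0.64/37.2 = 0.017
H: (59 − 49.6)²/49.6 = 88.36/49.6 = 1.781
Sum = 16.90

16.90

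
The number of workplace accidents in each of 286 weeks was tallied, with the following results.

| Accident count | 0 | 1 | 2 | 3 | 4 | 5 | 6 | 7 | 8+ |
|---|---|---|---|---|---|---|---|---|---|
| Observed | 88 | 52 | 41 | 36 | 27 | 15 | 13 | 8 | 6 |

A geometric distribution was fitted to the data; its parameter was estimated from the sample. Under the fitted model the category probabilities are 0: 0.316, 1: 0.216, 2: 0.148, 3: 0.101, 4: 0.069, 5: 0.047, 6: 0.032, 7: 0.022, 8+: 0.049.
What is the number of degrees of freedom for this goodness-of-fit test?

There are k = 9 categories and 1 parameter estimated from the data, so df = 9 − 1 − 1 = 7.

7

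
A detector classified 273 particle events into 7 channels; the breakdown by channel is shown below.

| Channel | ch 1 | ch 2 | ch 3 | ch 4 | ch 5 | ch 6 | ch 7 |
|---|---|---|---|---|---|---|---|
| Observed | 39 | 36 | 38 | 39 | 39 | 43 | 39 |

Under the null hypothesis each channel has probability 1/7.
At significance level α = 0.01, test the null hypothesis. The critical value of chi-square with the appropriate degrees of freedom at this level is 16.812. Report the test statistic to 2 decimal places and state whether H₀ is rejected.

0.67; do not reject

Under H₀ each category has probability 1/7, so each expected count is 273/7 = 39.
χ² = (39−39)²/39 + (36−39)²/39 + (38−39)²/39 + (39−39)²/39 + (39−39)²/39 + (43−39)²/39 + (39−39)²/39
   = 0.000 + 0.231 + 0.026 + 0.000 + 0.000 + 0.410 + 0.000
Sum = 0.67
df = 6. Since 0.67 < 16.812, we do not reject H₀.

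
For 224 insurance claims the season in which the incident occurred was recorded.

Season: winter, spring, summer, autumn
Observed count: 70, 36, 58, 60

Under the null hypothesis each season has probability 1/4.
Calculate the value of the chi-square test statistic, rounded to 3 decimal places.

11.000

Under H₀ each category has probability 1/4, so each expected count is 224/4 = 56.
winter: (70 − 56)²/56 = 196/56 = 3.5000
spring: (36 − 56)²/56 = 400/56 = 7.1429
summer: (58 − 56)²/56 = 4/56 = 0.0714
autumn: (60 − 56)²/56 = 16/56 = 0.2857
Sum = 11.000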